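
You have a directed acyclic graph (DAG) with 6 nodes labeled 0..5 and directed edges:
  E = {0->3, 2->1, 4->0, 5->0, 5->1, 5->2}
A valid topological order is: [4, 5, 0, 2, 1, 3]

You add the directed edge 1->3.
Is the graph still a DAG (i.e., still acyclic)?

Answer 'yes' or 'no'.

Answer: yes

Derivation:
Given toposort: [4, 5, 0, 2, 1, 3]
Position of 1: index 4; position of 3: index 5
New edge 1->3: forward
Forward edge: respects the existing order. Still a DAG, same toposort still valid.
Still a DAG? yes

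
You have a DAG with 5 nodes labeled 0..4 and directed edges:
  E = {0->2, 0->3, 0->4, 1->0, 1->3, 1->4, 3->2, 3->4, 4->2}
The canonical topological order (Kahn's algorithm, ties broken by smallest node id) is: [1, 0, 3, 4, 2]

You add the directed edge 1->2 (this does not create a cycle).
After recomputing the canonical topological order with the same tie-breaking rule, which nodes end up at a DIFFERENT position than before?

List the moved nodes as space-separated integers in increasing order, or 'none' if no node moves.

Old toposort: [1, 0, 3, 4, 2]
Added edge 1->2
Recompute Kahn (smallest-id tiebreak):
  initial in-degrees: [1, 0, 4, 2, 3]
  ready (indeg=0): [1]
  pop 1: indeg[0]->0; indeg[2]->3; indeg[3]->1; indeg[4]->2 | ready=[0] | order so far=[1]
  pop 0: indeg[2]->2; indeg[3]->0; indeg[4]->1 | ready=[3] | order so far=[1, 0]
  pop 3: indeg[2]->1; indeg[4]->0 | ready=[4] | order so far=[1, 0, 3]
  pop 4: indeg[2]->0 | ready=[2] | order so far=[1, 0, 3, 4]
  pop 2: no out-edges | ready=[] | order so far=[1, 0, 3, 4, 2]
New canonical toposort: [1, 0, 3, 4, 2]
Compare positions:
  Node 0: index 1 -> 1 (same)
  Node 1: index 0 -> 0 (same)
  Node 2: index 4 -> 4 (same)
  Node 3: index 2 -> 2 (same)
  Node 4: index 3 -> 3 (same)
Nodes that changed position: none

Answer: none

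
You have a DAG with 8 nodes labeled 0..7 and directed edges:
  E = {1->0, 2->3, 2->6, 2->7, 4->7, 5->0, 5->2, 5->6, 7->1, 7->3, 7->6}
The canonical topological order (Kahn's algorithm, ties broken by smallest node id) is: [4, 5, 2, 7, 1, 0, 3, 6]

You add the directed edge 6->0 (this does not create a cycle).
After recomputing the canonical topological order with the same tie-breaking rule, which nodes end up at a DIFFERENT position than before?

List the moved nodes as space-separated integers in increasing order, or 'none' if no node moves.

Old toposort: [4, 5, 2, 7, 1, 0, 3, 6]
Added edge 6->0
Recompute Kahn (smallest-id tiebreak):
  initial in-degrees: [3, 1, 1, 2, 0, 0, 3, 2]
  ready (indeg=0): [4, 5]
  pop 4: indeg[7]->1 | ready=[5] | order so far=[4]
  pop 5: indeg[0]->2; indeg[2]->0; indeg[6]->2 | ready=[2] | order so far=[4, 5]
  pop 2: indeg[3]->1; indeg[6]->1; indeg[7]->0 | ready=[7] | order so far=[4, 5, 2]
  pop 7: indeg[1]->0; indeg[3]->0; indeg[6]->0 | ready=[1, 3, 6] | order so far=[4, 5, 2, 7]
  pop 1: indeg[0]->1 | ready=[3, 6] | order so far=[4, 5, 2, 7, 1]
  pop 3: no out-edges | ready=[6] | order so far=[4, 5, 2, 7, 1, 3]
  pop 6: indeg[0]->0 | ready=[0] | order so far=[4, 5, 2, 7, 1, 3, 6]
  pop 0: no out-edges | ready=[] | order so far=[4, 5, 2, 7, 1, 3, 6, 0]
New canonical toposort: [4, 5, 2, 7, 1, 3, 6, 0]
Compare positions:
  Node 0: index 5 -> 7 (moved)
  Node 1: index 4 -> 4 (same)
  Node 2: index 2 -> 2 (same)
  Node 3: index 6 -> 5 (moved)
  Node 4: index 0 -> 0 (same)
  Node 5: index 1 -> 1 (same)
  Node 6: index 7 -> 6 (moved)
  Node 7: index 3 -> 3 (same)
Nodes that changed position: 0 3 6

Answer: 0 3 6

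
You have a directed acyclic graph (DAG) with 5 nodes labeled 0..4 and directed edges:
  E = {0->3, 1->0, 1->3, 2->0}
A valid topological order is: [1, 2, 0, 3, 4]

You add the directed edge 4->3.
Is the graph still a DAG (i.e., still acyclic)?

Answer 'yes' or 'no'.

Answer: yes

Derivation:
Given toposort: [1, 2, 0, 3, 4]
Position of 4: index 4; position of 3: index 3
New edge 4->3: backward (u after v in old order)
Backward edge: old toposort is now invalid. Check if this creates a cycle.
Does 3 already reach 4? Reachable from 3: [3]. NO -> still a DAG (reorder needed).
Still a DAG? yes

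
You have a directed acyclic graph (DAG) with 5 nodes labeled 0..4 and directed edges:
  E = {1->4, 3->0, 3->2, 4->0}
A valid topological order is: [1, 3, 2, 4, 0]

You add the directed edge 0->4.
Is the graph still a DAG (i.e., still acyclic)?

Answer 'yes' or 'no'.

Answer: no

Derivation:
Given toposort: [1, 3, 2, 4, 0]
Position of 0: index 4; position of 4: index 3
New edge 0->4: backward (u after v in old order)
Backward edge: old toposort is now invalid. Check if this creates a cycle.
Does 4 already reach 0? Reachable from 4: [0, 4]. YES -> cycle!
Still a DAG? no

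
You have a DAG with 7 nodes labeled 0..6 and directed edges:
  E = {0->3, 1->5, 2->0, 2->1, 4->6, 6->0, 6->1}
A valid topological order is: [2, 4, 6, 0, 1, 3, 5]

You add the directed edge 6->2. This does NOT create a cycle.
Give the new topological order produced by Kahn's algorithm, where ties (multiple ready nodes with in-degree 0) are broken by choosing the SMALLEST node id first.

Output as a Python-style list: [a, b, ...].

Old toposort: [2, 4, 6, 0, 1, 3, 5]
Added edge: 6->2
Position of 6 (2) > position of 2 (0). Must reorder: 6 must now come before 2.
Run Kahn's algorithm (break ties by smallest node id):
  initial in-degrees: [2, 2, 1, 1, 0, 1, 1]
  ready (indeg=0): [4]
  pop 4: indeg[6]->0 | ready=[6] | order so far=[4]
  pop 6: indeg[0]->1; indeg[1]->1; indeg[2]->0 | ready=[2] | order so far=[4, 6]
  pop 2: indeg[0]->0; indeg[1]->0 | ready=[0, 1] | order so far=[4, 6, 2]
  pop 0: indeg[3]->0 | ready=[1, 3] | order so far=[4, 6, 2, 0]
  pop 1: indeg[5]->0 | ready=[3, 5] | order so far=[4, 6, 2, 0, 1]
  pop 3: no out-edges | ready=[5] | order so far=[4, 6, 2, 0, 1, 3]
  pop 5: no out-edges | ready=[] | order so far=[4, 6, 2, 0, 1, 3, 5]
  Result: [4, 6, 2, 0, 1, 3, 5]

Answer: [4, 6, 2, 0, 1, 3, 5]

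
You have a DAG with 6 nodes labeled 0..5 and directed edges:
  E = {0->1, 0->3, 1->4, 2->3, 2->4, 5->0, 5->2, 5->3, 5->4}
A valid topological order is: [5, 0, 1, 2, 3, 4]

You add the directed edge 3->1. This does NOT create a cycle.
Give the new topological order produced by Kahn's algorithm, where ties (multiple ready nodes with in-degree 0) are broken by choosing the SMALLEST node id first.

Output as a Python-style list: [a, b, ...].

Answer: [5, 0, 2, 3, 1, 4]

Derivation:
Old toposort: [5, 0, 1, 2, 3, 4]
Added edge: 3->1
Position of 3 (4) > position of 1 (2). Must reorder: 3 must now come before 1.
Run Kahn's algorithm (break ties by smallest node id):
  initial in-degrees: [1, 2, 1, 3, 3, 0]
  ready (indeg=0): [5]
  pop 5: indeg[0]->0; indeg[2]->0; indeg[3]->2; indeg[4]->2 | ready=[0, 2] | order so far=[5]
  pop 0: indeg[1]->1; indeg[3]->1 | ready=[2] | order so far=[5, 0]
  pop 2: indeg[3]->0; indeg[4]->1 | ready=[3] | order so far=[5, 0, 2]
  pop 3: indeg[1]->0 | ready=[1] | order so far=[5, 0, 2, 3]
  pop 1: indeg[4]->0 | ready=[4] | order so far=[5, 0, 2, 3, 1]
  pop 4: no out-edges | ready=[] | order so far=[5, 0, 2, 3, 1, 4]
  Result: [5, 0, 2, 3, 1, 4]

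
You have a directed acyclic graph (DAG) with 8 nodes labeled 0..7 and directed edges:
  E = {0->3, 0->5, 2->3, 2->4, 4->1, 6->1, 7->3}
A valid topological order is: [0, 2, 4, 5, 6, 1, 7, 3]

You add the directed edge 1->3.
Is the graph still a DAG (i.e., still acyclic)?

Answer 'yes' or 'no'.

Answer: yes

Derivation:
Given toposort: [0, 2, 4, 5, 6, 1, 7, 3]
Position of 1: index 5; position of 3: index 7
New edge 1->3: forward
Forward edge: respects the existing order. Still a DAG, same toposort still valid.
Still a DAG? yes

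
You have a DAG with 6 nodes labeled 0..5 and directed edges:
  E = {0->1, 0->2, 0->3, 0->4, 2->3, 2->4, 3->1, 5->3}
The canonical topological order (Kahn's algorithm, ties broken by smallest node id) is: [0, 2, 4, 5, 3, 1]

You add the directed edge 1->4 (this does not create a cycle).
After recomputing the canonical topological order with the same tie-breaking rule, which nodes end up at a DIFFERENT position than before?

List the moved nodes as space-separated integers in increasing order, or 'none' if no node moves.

Old toposort: [0, 2, 4, 5, 3, 1]
Added edge 1->4
Recompute Kahn (smallest-id tiebreak):
  initial in-degrees: [0, 2, 1, 3, 3, 0]
  ready (indeg=0): [0, 5]
  pop 0: indeg[1]->1; indeg[2]->0; indeg[3]->2; indeg[4]->2 | ready=[2, 5] | order so far=[0]
  pop 2: indeg[3]->1; indeg[4]->1 | ready=[5] | order so far=[0, 2]
  pop 5: indeg[3]->0 | ready=[3] | order so far=[0, 2, 5]
  pop 3: indeg[1]->0 | ready=[1] | order so far=[0, 2, 5, 3]
  pop 1: indeg[4]->0 | ready=[4] | order so far=[0, 2, 5, 3, 1]
  pop 4: no out-edges | ready=[] | order so far=[0, 2, 5, 3, 1, 4]
New canonical toposort: [0, 2, 5, 3, 1, 4]
Compare positions:
  Node 0: index 0 -> 0 (same)
  Node 1: index 5 -> 4 (moved)
  Node 2: index 1 -> 1 (same)
  Node 3: index 4 -> 3 (moved)
  Node 4: index 2 -> 5 (moved)
  Node 5: index 3 -> 2 (moved)
Nodes that changed position: 1 3 4 5

Answer: 1 3 4 5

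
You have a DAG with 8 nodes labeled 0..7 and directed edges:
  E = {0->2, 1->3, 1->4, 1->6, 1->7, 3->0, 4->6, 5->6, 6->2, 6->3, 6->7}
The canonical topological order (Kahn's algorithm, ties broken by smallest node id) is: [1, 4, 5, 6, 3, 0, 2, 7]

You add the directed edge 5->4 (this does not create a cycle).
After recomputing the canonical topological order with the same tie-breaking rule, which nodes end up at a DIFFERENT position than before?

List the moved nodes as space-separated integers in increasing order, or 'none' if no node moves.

Old toposort: [1, 4, 5, 6, 3, 0, 2, 7]
Added edge 5->4
Recompute Kahn (smallest-id tiebreak):
  initial in-degrees: [1, 0, 2, 2, 2, 0, 3, 2]
  ready (indeg=0): [1, 5]
  pop 1: indeg[3]->1; indeg[4]->1; indeg[6]->2; indeg[7]->1 | ready=[5] | order so far=[1]
  pop 5: indeg[4]->0; indeg[6]->1 | ready=[4] | order so far=[1, 5]
  pop 4: indeg[6]->0 | ready=[6] | order so far=[1, 5, 4]
  pop 6: indeg[2]->1; indeg[3]->0; indeg[7]->0 | ready=[3, 7] | order so far=[1, 5, 4, 6]
  pop 3: indeg[0]->0 | ready=[0, 7] | order so far=[1, 5, 4, 6, 3]
  pop 0: indeg[2]->0 | ready=[2, 7] | order so far=[1, 5, 4, 6, 3, 0]
  pop 2: no out-edges | ready=[7] | order so far=[1, 5, 4, 6, 3, 0, 2]
  pop 7: no out-edges | ready=[] | order so far=[1, 5, 4, 6, 3, 0, 2, 7]
New canonical toposort: [1, 5, 4, 6, 3, 0, 2, 7]
Compare positions:
  Node 0: index 5 -> 5 (same)
  Node 1: index 0 -> 0 (same)
  Node 2: index 6 -> 6 (same)
  Node 3: index 4 -> 4 (same)
  Node 4: index 1 -> 2 (moved)
  Node 5: index 2 -> 1 (moved)
  Node 6: index 3 -> 3 (same)
  Node 7: index 7 -> 7 (same)
Nodes that changed position: 4 5

Answer: 4 5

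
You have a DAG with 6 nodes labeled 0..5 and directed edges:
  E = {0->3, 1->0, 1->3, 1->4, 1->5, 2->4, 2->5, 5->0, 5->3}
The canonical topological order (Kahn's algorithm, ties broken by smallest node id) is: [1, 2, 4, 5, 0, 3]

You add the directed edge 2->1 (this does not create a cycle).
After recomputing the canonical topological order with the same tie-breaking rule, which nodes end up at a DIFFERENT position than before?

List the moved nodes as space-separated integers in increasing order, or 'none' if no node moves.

Old toposort: [1, 2, 4, 5, 0, 3]
Added edge 2->1
Recompute Kahn (smallest-id tiebreak):
  initial in-degrees: [2, 1, 0, 3, 2, 2]
  ready (indeg=0): [2]
  pop 2: indeg[1]->0; indeg[4]->1; indeg[5]->1 | ready=[1] | order so far=[2]
  pop 1: indeg[0]->1; indeg[3]->2; indeg[4]->0; indeg[5]->0 | ready=[4, 5] | order so far=[2, 1]
  pop 4: no out-edges | ready=[5] | order so far=[2, 1, 4]
  pop 5: indeg[0]->0; indeg[3]->1 | ready=[0] | order so far=[2, 1, 4, 5]
  pop 0: indeg[3]->0 | ready=[3] | order so far=[2, 1, 4, 5, 0]
  pop 3: no out-edges | ready=[] | order so far=[2, 1, 4, 5, 0, 3]
New canonical toposort: [2, 1, 4, 5, 0, 3]
Compare positions:
  Node 0: index 4 -> 4 (same)
  Node 1: index 0 -> 1 (moved)
  Node 2: index 1 -> 0 (moved)
  Node 3: index 5 -> 5 (same)
  Node 4: index 2 -> 2 (same)
  Node 5: index 3 -> 3 (same)
Nodes that changed position: 1 2

Answer: 1 2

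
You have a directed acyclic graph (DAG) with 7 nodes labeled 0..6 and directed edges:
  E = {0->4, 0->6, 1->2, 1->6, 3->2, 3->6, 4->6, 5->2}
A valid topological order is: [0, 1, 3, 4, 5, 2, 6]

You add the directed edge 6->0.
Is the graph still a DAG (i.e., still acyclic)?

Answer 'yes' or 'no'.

Given toposort: [0, 1, 3, 4, 5, 2, 6]
Position of 6: index 6; position of 0: index 0
New edge 6->0: backward (u after v in old order)
Backward edge: old toposort is now invalid. Check if this creates a cycle.
Does 0 already reach 6? Reachable from 0: [0, 4, 6]. YES -> cycle!
Still a DAG? no

Answer: no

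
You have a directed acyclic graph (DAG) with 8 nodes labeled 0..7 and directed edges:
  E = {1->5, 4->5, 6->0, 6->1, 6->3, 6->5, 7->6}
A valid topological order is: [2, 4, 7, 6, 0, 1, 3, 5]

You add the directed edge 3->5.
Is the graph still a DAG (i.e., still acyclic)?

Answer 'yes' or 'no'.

Given toposort: [2, 4, 7, 6, 0, 1, 3, 5]
Position of 3: index 6; position of 5: index 7
New edge 3->5: forward
Forward edge: respects the existing order. Still a DAG, same toposort still valid.
Still a DAG? yes

Answer: yes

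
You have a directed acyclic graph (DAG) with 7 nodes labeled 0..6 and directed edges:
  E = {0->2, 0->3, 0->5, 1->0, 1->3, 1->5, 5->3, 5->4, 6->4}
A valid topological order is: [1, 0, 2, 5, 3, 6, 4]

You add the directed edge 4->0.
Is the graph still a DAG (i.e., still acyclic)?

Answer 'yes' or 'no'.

Answer: no

Derivation:
Given toposort: [1, 0, 2, 5, 3, 6, 4]
Position of 4: index 6; position of 0: index 1
New edge 4->0: backward (u after v in old order)
Backward edge: old toposort is now invalid. Check if this creates a cycle.
Does 0 already reach 4? Reachable from 0: [0, 2, 3, 4, 5]. YES -> cycle!
Still a DAG? no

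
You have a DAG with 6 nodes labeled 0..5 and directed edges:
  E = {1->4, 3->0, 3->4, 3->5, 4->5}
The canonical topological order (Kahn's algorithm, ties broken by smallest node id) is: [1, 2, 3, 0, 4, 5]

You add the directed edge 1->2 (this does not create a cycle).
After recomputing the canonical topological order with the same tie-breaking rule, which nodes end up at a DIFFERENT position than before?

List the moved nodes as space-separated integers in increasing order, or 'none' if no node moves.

Old toposort: [1, 2, 3, 0, 4, 5]
Added edge 1->2
Recompute Kahn (smallest-id tiebreak):
  initial in-degrees: [1, 0, 1, 0, 2, 2]
  ready (indeg=0): [1, 3]
  pop 1: indeg[2]->0; indeg[4]->1 | ready=[2, 3] | order so far=[1]
  pop 2: no out-edges | ready=[3] | order so far=[1, 2]
  pop 3: indeg[0]->0; indeg[4]->0; indeg[5]->1 | ready=[0, 4] | order so far=[1, 2, 3]
  pop 0: no out-edges | ready=[4] | order so far=[1, 2, 3, 0]
  pop 4: indeg[5]->0 | ready=[5] | order so far=[1, 2, 3, 0, 4]
  pop 5: no out-edges | ready=[] | order so far=[1, 2, 3, 0, 4, 5]
New canonical toposort: [1, 2, 3, 0, 4, 5]
Compare positions:
  Node 0: index 3 -> 3 (same)
  Node 1: index 0 -> 0 (same)
  Node 2: index 1 -> 1 (same)
  Node 3: index 2 -> 2 (same)
  Node 4: index 4 -> 4 (same)
  Node 5: index 5 -> 5 (same)
Nodes that changed position: none

Answer: none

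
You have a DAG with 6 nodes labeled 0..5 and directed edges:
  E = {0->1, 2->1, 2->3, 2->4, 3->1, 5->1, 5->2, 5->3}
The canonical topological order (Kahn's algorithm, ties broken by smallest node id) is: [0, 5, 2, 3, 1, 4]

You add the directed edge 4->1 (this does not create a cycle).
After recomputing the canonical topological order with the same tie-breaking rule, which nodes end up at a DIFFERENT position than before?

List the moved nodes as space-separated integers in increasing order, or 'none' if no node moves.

Old toposort: [0, 5, 2, 3, 1, 4]
Added edge 4->1
Recompute Kahn (smallest-id tiebreak):
  initial in-degrees: [0, 5, 1, 2, 1, 0]
  ready (indeg=0): [0, 5]
  pop 0: indeg[1]->4 | ready=[5] | order so far=[0]
  pop 5: indeg[1]->3; indeg[2]->0; indeg[3]->1 | ready=[2] | order so far=[0, 5]
  pop 2: indeg[1]->2; indeg[3]->0; indeg[4]->0 | ready=[3, 4] | order so far=[0, 5, 2]
  pop 3: indeg[1]->1 | ready=[4] | order so far=[0, 5, 2, 3]
  pop 4: indeg[1]->0 | ready=[1] | order so far=[0, 5, 2, 3, 4]
  pop 1: no out-edges | ready=[] | order so far=[0, 5, 2, 3, 4, 1]
New canonical toposort: [0, 5, 2, 3, 4, 1]
Compare positions:
  Node 0: index 0 -> 0 (same)
  Node 1: index 4 -> 5 (moved)
  Node 2: index 2 -> 2 (same)
  Node 3: index 3 -> 3 (same)
  Node 4: index 5 -> 4 (moved)
  Node 5: index 1 -> 1 (same)
Nodes that changed position: 1 4

Answer: 1 4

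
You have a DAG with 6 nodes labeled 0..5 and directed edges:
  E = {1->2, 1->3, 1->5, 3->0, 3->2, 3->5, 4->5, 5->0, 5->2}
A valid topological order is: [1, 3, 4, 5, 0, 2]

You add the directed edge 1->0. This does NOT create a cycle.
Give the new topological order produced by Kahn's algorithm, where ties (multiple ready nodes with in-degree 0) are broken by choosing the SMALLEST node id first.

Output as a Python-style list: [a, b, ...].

Answer: [1, 3, 4, 5, 0, 2]

Derivation:
Old toposort: [1, 3, 4, 5, 0, 2]
Added edge: 1->0
Position of 1 (0) < position of 0 (4). Old order still valid.
Run Kahn's algorithm (break ties by smallest node id):
  initial in-degrees: [3, 0, 3, 1, 0, 3]
  ready (indeg=0): [1, 4]
  pop 1: indeg[0]->2; indeg[2]->2; indeg[3]->0; indeg[5]->2 | ready=[3, 4] | order so far=[1]
  pop 3: indeg[0]->1; indeg[2]->1; indeg[5]->1 | ready=[4] | order so far=[1, 3]
  pop 4: indeg[5]->0 | ready=[5] | order so far=[1, 3, 4]
  pop 5: indeg[0]->0; indeg[2]->0 | ready=[0, 2] | order so far=[1, 3, 4, 5]
  pop 0: no out-edges | ready=[2] | order so far=[1, 3, 4, 5, 0]
  pop 2: no out-edges | ready=[] | order so far=[1, 3, 4, 5, 0, 2]
  Result: [1, 3, 4, 5, 0, 2]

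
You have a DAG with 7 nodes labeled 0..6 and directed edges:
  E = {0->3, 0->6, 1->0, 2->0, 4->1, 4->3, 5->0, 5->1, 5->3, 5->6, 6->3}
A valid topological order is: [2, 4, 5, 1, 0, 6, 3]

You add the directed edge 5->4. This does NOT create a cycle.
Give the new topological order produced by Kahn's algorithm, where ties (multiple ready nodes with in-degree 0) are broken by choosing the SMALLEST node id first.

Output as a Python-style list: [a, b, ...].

Old toposort: [2, 4, 5, 1, 0, 6, 3]
Added edge: 5->4
Position of 5 (2) > position of 4 (1). Must reorder: 5 must now come before 4.
Run Kahn's algorithm (break ties by smallest node id):
  initial in-degrees: [3, 2, 0, 4, 1, 0, 2]
  ready (indeg=0): [2, 5]
  pop 2: indeg[0]->2 | ready=[5] | order so far=[2]
  pop 5: indeg[0]->1; indeg[1]->1; indeg[3]->3; indeg[4]->0; indeg[6]->1 | ready=[4] | order so far=[2, 5]
  pop 4: indeg[1]->0; indeg[3]->2 | ready=[1] | order so far=[2, 5, 4]
  pop 1: indeg[0]->0 | ready=[0] | order so far=[2, 5, 4, 1]
  pop 0: indeg[3]->1; indeg[6]->0 | ready=[6] | order so far=[2, 5, 4, 1, 0]
  pop 6: indeg[3]->0 | ready=[3] | order so far=[2, 5, 4, 1, 0, 6]
  pop 3: no out-edges | ready=[] | order so far=[2, 5, 4, 1, 0, 6, 3]
  Result: [2, 5, 4, 1, 0, 6, 3]

Answer: [2, 5, 4, 1, 0, 6, 3]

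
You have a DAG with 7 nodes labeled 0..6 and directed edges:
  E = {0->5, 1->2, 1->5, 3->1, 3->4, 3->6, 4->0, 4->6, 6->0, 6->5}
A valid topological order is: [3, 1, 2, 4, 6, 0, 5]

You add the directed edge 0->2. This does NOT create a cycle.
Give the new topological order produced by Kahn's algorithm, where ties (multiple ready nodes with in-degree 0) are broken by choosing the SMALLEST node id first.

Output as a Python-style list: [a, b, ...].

Old toposort: [3, 1, 2, 4, 6, 0, 5]
Added edge: 0->2
Position of 0 (5) > position of 2 (2). Must reorder: 0 must now come before 2.
Run Kahn's algorithm (break ties by smallest node id):
  initial in-degrees: [2, 1, 2, 0, 1, 3, 2]
  ready (indeg=0): [3]
  pop 3: indeg[1]->0; indeg[4]->0; indeg[6]->1 | ready=[1, 4] | order so far=[3]
  pop 1: indeg[2]->1; indeg[5]->2 | ready=[4] | order so far=[3, 1]
  pop 4: indeg[0]->1; indeg[6]->0 | ready=[6] | order so far=[3, 1, 4]
  pop 6: indeg[0]->0; indeg[5]->1 | ready=[0] | order so far=[3, 1, 4, 6]
  pop 0: indeg[2]->0; indeg[5]->0 | ready=[2, 5] | order so far=[3, 1, 4, 6, 0]
  pop 2: no out-edges | ready=[5] | order so far=[3, 1, 4, 6, 0, 2]
  pop 5: no out-edges | ready=[] | order so far=[3, 1, 4, 6, 0, 2, 5]
  Result: [3, 1, 4, 6, 0, 2, 5]

Answer: [3, 1, 4, 6, 0, 2, 5]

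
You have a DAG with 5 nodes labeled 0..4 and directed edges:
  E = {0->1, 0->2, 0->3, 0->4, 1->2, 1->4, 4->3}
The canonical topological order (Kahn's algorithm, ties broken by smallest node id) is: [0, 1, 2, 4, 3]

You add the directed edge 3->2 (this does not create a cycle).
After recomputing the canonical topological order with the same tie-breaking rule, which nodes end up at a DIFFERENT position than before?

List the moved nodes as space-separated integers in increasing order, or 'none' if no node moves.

Old toposort: [0, 1, 2, 4, 3]
Added edge 3->2
Recompute Kahn (smallest-id tiebreak):
  initial in-degrees: [0, 1, 3, 2, 2]
  ready (indeg=0): [0]
  pop 0: indeg[1]->0; indeg[2]->2; indeg[3]->1; indeg[4]->1 | ready=[1] | order so far=[0]
  pop 1: indeg[2]->1; indeg[4]->0 | ready=[4] | order so far=[0, 1]
  pop 4: indeg[3]->0 | ready=[3] | order so far=[0, 1, 4]
  pop 3: indeg[2]->0 | ready=[2] | order so far=[0, 1, 4, 3]
  pop 2: no out-edges | ready=[] | order so far=[0, 1, 4, 3, 2]
New canonical toposort: [0, 1, 4, 3, 2]
Compare positions:
  Node 0: index 0 -> 0 (same)
  Node 1: index 1 -> 1 (same)
  Node 2: index 2 -> 4 (moved)
  Node 3: index 4 -> 3 (moved)
  Node 4: index 3 -> 2 (moved)
Nodes that changed position: 2 3 4

Answer: 2 3 4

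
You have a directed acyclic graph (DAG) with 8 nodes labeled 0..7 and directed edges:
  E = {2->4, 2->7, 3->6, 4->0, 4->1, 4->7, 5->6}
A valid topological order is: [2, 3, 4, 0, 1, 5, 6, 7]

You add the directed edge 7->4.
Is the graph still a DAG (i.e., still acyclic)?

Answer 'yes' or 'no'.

Given toposort: [2, 3, 4, 0, 1, 5, 6, 7]
Position of 7: index 7; position of 4: index 2
New edge 7->4: backward (u after v in old order)
Backward edge: old toposort is now invalid. Check if this creates a cycle.
Does 4 already reach 7? Reachable from 4: [0, 1, 4, 7]. YES -> cycle!
Still a DAG? no

Answer: no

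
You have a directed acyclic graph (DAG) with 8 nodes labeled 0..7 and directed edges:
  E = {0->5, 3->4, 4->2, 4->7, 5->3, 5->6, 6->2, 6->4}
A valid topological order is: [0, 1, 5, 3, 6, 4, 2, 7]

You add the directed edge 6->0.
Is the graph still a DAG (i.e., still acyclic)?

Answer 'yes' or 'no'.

Answer: no

Derivation:
Given toposort: [0, 1, 5, 3, 6, 4, 2, 7]
Position of 6: index 4; position of 0: index 0
New edge 6->0: backward (u after v in old order)
Backward edge: old toposort is now invalid. Check if this creates a cycle.
Does 0 already reach 6? Reachable from 0: [0, 2, 3, 4, 5, 6, 7]. YES -> cycle!
Still a DAG? no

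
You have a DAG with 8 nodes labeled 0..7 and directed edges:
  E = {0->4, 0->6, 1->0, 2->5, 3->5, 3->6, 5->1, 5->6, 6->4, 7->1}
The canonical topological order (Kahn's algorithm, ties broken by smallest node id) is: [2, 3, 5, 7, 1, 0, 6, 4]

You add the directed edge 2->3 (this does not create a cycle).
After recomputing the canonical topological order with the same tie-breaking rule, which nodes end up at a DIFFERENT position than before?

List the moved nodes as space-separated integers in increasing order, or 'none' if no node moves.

Old toposort: [2, 3, 5, 7, 1, 0, 6, 4]
Added edge 2->3
Recompute Kahn (smallest-id tiebreak):
  initial in-degrees: [1, 2, 0, 1, 2, 2, 3, 0]
  ready (indeg=0): [2, 7]
  pop 2: indeg[3]->0; indeg[5]->1 | ready=[3, 7] | order so far=[2]
  pop 3: indeg[5]->0; indeg[6]->2 | ready=[5, 7] | order so far=[2, 3]
  pop 5: indeg[1]->1; indeg[6]->1 | ready=[7] | order so far=[2, 3, 5]
  pop 7: indeg[1]->0 | ready=[1] | order so far=[2, 3, 5, 7]
  pop 1: indeg[0]->0 | ready=[0] | order so far=[2, 3, 5, 7, 1]
  pop 0: indeg[4]->1; indeg[6]->0 | ready=[6] | order so far=[2, 3, 5, 7, 1, 0]
  pop 6: indeg[4]->0 | ready=[4] | order so far=[2, 3, 5, 7, 1, 0, 6]
  pop 4: no out-edges | ready=[] | order so far=[2, 3, 5, 7, 1, 0, 6, 4]
New canonical toposort: [2, 3, 5, 7, 1, 0, 6, 4]
Compare positions:
  Node 0: index 5 -> 5 (same)
  Node 1: index 4 -> 4 (same)
  Node 2: index 0 -> 0 (same)
  Node 3: index 1 -> 1 (same)
  Node 4: index 7 -> 7 (same)
  Node 5: index 2 -> 2 (same)
  Node 6: index 6 -> 6 (same)
  Node 7: index 3 -> 3 (same)
Nodes that changed position: none

Answer: none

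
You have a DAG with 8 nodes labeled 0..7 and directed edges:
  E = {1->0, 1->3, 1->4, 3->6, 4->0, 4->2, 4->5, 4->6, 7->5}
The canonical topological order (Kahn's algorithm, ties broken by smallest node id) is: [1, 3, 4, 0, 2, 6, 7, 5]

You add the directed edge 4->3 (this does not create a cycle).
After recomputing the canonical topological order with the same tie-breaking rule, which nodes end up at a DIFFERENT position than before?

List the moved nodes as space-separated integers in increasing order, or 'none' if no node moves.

Old toposort: [1, 3, 4, 0, 2, 6, 7, 5]
Added edge 4->3
Recompute Kahn (smallest-id tiebreak):
  initial in-degrees: [2, 0, 1, 2, 1, 2, 2, 0]
  ready (indeg=0): [1, 7]
  pop 1: indeg[0]->1; indeg[3]->1; indeg[4]->0 | ready=[4, 7] | order so far=[1]
  pop 4: indeg[0]->0; indeg[2]->0; indeg[3]->0; indeg[5]->1; indeg[6]->1 | ready=[0, 2, 3, 7] | order so far=[1, 4]
  pop 0: no out-edges | ready=[2, 3, 7] | order so far=[1, 4, 0]
  pop 2: no out-edges | ready=[3, 7] | order so far=[1, 4, 0, 2]
  pop 3: indeg[6]->0 | ready=[6, 7] | order so far=[1, 4, 0, 2, 3]
  pop 6: no out-edges | ready=[7] | order so far=[1, 4, 0, 2, 3, 6]
  pop 7: indeg[5]->0 | ready=[5] | order so far=[1, 4, 0, 2, 3, 6, 7]
  pop 5: no out-edges | ready=[] | order so far=[1, 4, 0, 2, 3, 6, 7, 5]
New canonical toposort: [1, 4, 0, 2, 3, 6, 7, 5]
Compare positions:
  Node 0: index 3 -> 2 (moved)
  Node 1: index 0 -> 0 (same)
  Node 2: index 4 -> 3 (moved)
  Node 3: index 1 -> 4 (moved)
  Node 4: index 2 -> 1 (moved)
  Node 5: index 7 -> 7 (same)
  Node 6: index 5 -> 5 (same)
  Node 7: index 6 -> 6 (same)
Nodes that changed position: 0 2 3 4

Answer: 0 2 3 4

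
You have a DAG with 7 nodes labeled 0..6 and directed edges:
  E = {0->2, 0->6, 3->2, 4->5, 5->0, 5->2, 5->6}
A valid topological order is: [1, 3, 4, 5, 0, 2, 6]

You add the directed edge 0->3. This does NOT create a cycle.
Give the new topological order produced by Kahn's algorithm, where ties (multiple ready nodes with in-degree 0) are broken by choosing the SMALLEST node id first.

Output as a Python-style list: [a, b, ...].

Old toposort: [1, 3, 4, 5, 0, 2, 6]
Added edge: 0->3
Position of 0 (4) > position of 3 (1). Must reorder: 0 must now come before 3.
Run Kahn's algorithm (break ties by smallest node id):
  initial in-degrees: [1, 0, 3, 1, 0, 1, 2]
  ready (indeg=0): [1, 4]
  pop 1: no out-edges | ready=[4] | order so far=[1]
  pop 4: indeg[5]->0 | ready=[5] | order so far=[1, 4]
  pop 5: indeg[0]->0; indeg[2]->2; indeg[6]->1 | ready=[0] | order so far=[1, 4, 5]
  pop 0: indeg[2]->1; indeg[3]->0; indeg[6]->0 | ready=[3, 6] | order so far=[1, 4, 5, 0]
  pop 3: indeg[2]->0 | ready=[2, 6] | order so far=[1, 4, 5, 0, 3]
  pop 2: no out-edges | ready=[6] | order so far=[1, 4, 5, 0, 3, 2]
  pop 6: no out-edges | ready=[] | order so far=[1, 4, 5, 0, 3, 2, 6]
  Result: [1, 4, 5, 0, 3, 2, 6]

Answer: [1, 4, 5, 0, 3, 2, 6]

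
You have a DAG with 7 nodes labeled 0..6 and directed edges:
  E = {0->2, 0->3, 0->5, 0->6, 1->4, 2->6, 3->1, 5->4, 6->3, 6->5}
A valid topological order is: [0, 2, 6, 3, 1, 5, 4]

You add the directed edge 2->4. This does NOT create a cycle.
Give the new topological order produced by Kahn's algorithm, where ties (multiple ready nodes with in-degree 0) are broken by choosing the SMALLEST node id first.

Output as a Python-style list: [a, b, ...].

Answer: [0, 2, 6, 3, 1, 5, 4]

Derivation:
Old toposort: [0, 2, 6, 3, 1, 5, 4]
Added edge: 2->4
Position of 2 (1) < position of 4 (6). Old order still valid.
Run Kahn's algorithm (break ties by smallest node id):
  initial in-degrees: [0, 1, 1, 2, 3, 2, 2]
  ready (indeg=0): [0]
  pop 0: indeg[2]->0; indeg[3]->1; indeg[5]->1; indeg[6]->1 | ready=[2] | order so far=[0]
  pop 2: indeg[4]->2; indeg[6]->0 | ready=[6] | order so far=[0, 2]
  pop 6: indeg[3]->0; indeg[5]->0 | ready=[3, 5] | order so far=[0, 2, 6]
  pop 3: indeg[1]->0 | ready=[1, 5] | order so far=[0, 2, 6, 3]
  pop 1: indeg[4]->1 | ready=[5] | order so far=[0, 2, 6, 3, 1]
  pop 5: indeg[4]->0 | ready=[4] | order so far=[0, 2, 6, 3, 1, 5]
  pop 4: no out-edges | ready=[] | order so far=[0, 2, 6, 3, 1, 5, 4]
  Result: [0, 2, 6, 3, 1, 5, 4]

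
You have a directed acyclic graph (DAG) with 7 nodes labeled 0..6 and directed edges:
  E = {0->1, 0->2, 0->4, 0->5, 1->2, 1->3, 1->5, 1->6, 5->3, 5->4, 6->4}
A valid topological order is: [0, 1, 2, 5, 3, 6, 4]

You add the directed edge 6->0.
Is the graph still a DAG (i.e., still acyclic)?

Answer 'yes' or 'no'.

Answer: no

Derivation:
Given toposort: [0, 1, 2, 5, 3, 6, 4]
Position of 6: index 5; position of 0: index 0
New edge 6->0: backward (u after v in old order)
Backward edge: old toposort is now invalid. Check if this creates a cycle.
Does 0 already reach 6? Reachable from 0: [0, 1, 2, 3, 4, 5, 6]. YES -> cycle!
Still a DAG? no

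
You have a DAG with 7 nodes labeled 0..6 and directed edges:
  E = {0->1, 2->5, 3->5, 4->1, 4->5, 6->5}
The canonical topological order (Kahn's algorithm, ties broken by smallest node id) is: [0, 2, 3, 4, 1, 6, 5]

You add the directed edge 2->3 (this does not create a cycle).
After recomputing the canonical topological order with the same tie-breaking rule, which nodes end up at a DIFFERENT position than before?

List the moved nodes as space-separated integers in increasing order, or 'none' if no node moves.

Old toposort: [0, 2, 3, 4, 1, 6, 5]
Added edge 2->3
Recompute Kahn (smallest-id tiebreak):
  initial in-degrees: [0, 2, 0, 1, 0, 4, 0]
  ready (indeg=0): [0, 2, 4, 6]
  pop 0: indeg[1]->1 | ready=[2, 4, 6] | order so far=[0]
  pop 2: indeg[3]->0; indeg[5]->3 | ready=[3, 4, 6] | order so far=[0, 2]
  pop 3: indeg[5]->2 | ready=[4, 6] | order so far=[0, 2, 3]
  pop 4: indeg[1]->0; indeg[5]->1 | ready=[1, 6] | order so far=[0, 2, 3, 4]
  pop 1: no out-edges | ready=[6] | order so far=[0, 2, 3, 4, 1]
  pop 6: indeg[5]->0 | ready=[5] | order so far=[0, 2, 3, 4, 1, 6]
  pop 5: no out-edges | ready=[] | order so far=[0, 2, 3, 4, 1, 6, 5]
New canonical toposort: [0, 2, 3, 4, 1, 6, 5]
Compare positions:
  Node 0: index 0 -> 0 (same)
  Node 1: index 4 -> 4 (same)
  Node 2: index 1 -> 1 (same)
  Node 3: index 2 -> 2 (same)
  Node 4: index 3 -> 3 (same)
  Node 5: index 6 -> 6 (same)
  Node 6: index 5 -> 5 (same)
Nodes that changed position: none

Answer: none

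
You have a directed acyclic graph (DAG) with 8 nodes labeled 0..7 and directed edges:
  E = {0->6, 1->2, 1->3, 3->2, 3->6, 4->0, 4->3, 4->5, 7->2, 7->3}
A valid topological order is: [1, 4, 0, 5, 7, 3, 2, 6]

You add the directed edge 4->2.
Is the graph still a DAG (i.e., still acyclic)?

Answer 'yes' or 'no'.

Given toposort: [1, 4, 0, 5, 7, 3, 2, 6]
Position of 4: index 1; position of 2: index 6
New edge 4->2: forward
Forward edge: respects the existing order. Still a DAG, same toposort still valid.
Still a DAG? yes

Answer: yes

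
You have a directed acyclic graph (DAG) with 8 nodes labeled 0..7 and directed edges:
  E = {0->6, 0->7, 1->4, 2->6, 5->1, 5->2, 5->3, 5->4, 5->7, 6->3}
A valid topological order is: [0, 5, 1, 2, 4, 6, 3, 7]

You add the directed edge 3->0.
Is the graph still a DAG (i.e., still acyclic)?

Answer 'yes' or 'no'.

Answer: no

Derivation:
Given toposort: [0, 5, 1, 2, 4, 6, 3, 7]
Position of 3: index 6; position of 0: index 0
New edge 3->0: backward (u after v in old order)
Backward edge: old toposort is now invalid. Check if this creates a cycle.
Does 0 already reach 3? Reachable from 0: [0, 3, 6, 7]. YES -> cycle!
Still a DAG? no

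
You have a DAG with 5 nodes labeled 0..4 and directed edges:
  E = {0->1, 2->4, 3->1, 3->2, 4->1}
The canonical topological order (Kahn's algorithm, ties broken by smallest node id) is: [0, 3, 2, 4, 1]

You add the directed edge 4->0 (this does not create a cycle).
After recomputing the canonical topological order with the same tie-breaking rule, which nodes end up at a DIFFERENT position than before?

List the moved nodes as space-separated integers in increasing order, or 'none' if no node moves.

Answer: 0 2 3 4

Derivation:
Old toposort: [0, 3, 2, 4, 1]
Added edge 4->0
Recompute Kahn (smallest-id tiebreak):
  initial in-degrees: [1, 3, 1, 0, 1]
  ready (indeg=0): [3]
  pop 3: indeg[1]->2; indeg[2]->0 | ready=[2] | order so far=[3]
  pop 2: indeg[4]->0 | ready=[4] | order so far=[3, 2]
  pop 4: indeg[0]->0; indeg[1]->1 | ready=[0] | order so far=[3, 2, 4]
  pop 0: indeg[1]->0 | ready=[1] | order so far=[3, 2, 4, 0]
  pop 1: no out-edges | ready=[] | order so far=[3, 2, 4, 0, 1]
New canonical toposort: [3, 2, 4, 0, 1]
Compare positions:
  Node 0: index 0 -> 3 (moved)
  Node 1: index 4 -> 4 (same)
  Node 2: index 2 -> 1 (moved)
  Node 3: index 1 -> 0 (moved)
  Node 4: index 3 -> 2 (moved)
Nodes that changed position: 0 2 3 4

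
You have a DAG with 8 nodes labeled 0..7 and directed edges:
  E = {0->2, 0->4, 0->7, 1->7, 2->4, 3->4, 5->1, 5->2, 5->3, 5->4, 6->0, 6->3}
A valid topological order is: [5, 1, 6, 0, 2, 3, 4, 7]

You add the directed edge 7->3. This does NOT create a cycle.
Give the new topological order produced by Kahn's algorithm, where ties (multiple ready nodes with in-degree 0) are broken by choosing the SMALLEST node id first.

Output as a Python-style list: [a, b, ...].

Old toposort: [5, 1, 6, 0, 2, 3, 4, 7]
Added edge: 7->3
Position of 7 (7) > position of 3 (5). Must reorder: 7 must now come before 3.
Run Kahn's algorithm (break ties by smallest node id):
  initial in-degrees: [1, 1, 2, 3, 4, 0, 0, 2]
  ready (indeg=0): [5, 6]
  pop 5: indeg[1]->0; indeg[2]->1; indeg[3]->2; indeg[4]->3 | ready=[1, 6] | order so far=[5]
  pop 1: indeg[7]->1 | ready=[6] | order so far=[5, 1]
  pop 6: indeg[0]->0; indeg[3]->1 | ready=[0] | order so far=[5, 1, 6]
  pop 0: indeg[2]->0; indeg[4]->2; indeg[7]->0 | ready=[2, 7] | order so far=[5, 1, 6, 0]
  pop 2: indeg[4]->1 | ready=[7] | order so far=[5, 1, 6, 0, 2]
  pop 7: indeg[3]->0 | ready=[3] | order so far=[5, 1, 6, 0, 2, 7]
  pop 3: indeg[4]->0 | ready=[4] | order so far=[5, 1, 6, 0, 2, 7, 3]
  pop 4: no out-edges | ready=[] | order so far=[5, 1, 6, 0, 2, 7, 3, 4]
  Result: [5, 1, 6, 0, 2, 7, 3, 4]

Answer: [5, 1, 6, 0, 2, 7, 3, 4]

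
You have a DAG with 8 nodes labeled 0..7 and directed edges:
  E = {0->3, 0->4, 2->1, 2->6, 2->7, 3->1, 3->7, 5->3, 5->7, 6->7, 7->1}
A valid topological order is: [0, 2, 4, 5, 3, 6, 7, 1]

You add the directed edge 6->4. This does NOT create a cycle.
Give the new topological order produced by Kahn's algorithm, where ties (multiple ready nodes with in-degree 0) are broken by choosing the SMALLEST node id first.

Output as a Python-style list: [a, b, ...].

Answer: [0, 2, 5, 3, 6, 4, 7, 1]

Derivation:
Old toposort: [0, 2, 4, 5, 3, 6, 7, 1]
Added edge: 6->4
Position of 6 (5) > position of 4 (2). Must reorder: 6 must now come before 4.
Run Kahn's algorithm (break ties by smallest node id):
  initial in-degrees: [0, 3, 0, 2, 2, 0, 1, 4]
  ready (indeg=0): [0, 2, 5]
  pop 0: indeg[3]->1; indeg[4]->1 | ready=[2, 5] | order so far=[0]
  pop 2: indeg[1]->2; indeg[6]->0; indeg[7]->3 | ready=[5, 6] | order so far=[0, 2]
  pop 5: indeg[3]->0; indeg[7]->2 | ready=[3, 6] | order so far=[0, 2, 5]
  pop 3: indeg[1]->1; indeg[7]->1 | ready=[6] | order so far=[0, 2, 5, 3]
  pop 6: indeg[4]->0; indeg[7]->0 | ready=[4, 7] | order so far=[0, 2, 5, 3, 6]
  pop 4: no out-edges | ready=[7] | order so far=[0, 2, 5, 3, 6, 4]
  pop 7: indeg[1]->0 | ready=[1] | order so far=[0, 2, 5, 3, 6, 4, 7]
  pop 1: no out-edges | ready=[] | order so far=[0, 2, 5, 3, 6, 4, 7, 1]
  Result: [0, 2, 5, 3, 6, 4, 7, 1]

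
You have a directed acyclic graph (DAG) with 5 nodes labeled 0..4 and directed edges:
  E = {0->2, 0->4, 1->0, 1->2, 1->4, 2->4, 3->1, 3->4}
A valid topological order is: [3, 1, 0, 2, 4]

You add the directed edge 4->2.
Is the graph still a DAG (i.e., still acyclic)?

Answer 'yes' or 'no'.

Given toposort: [3, 1, 0, 2, 4]
Position of 4: index 4; position of 2: index 3
New edge 4->2: backward (u after v in old order)
Backward edge: old toposort is now invalid. Check if this creates a cycle.
Does 2 already reach 4? Reachable from 2: [2, 4]. YES -> cycle!
Still a DAG? no

Answer: no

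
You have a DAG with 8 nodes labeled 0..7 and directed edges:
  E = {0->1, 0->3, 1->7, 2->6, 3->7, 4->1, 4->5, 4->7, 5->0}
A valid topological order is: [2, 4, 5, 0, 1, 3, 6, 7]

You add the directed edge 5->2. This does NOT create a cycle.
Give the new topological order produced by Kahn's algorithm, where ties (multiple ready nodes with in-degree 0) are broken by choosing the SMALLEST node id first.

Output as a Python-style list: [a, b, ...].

Old toposort: [2, 4, 5, 0, 1, 3, 6, 7]
Added edge: 5->2
Position of 5 (2) > position of 2 (0). Must reorder: 5 must now come before 2.
Run Kahn's algorithm (break ties by smallest node id):
  initial in-degrees: [1, 2, 1, 1, 0, 1, 1, 3]
  ready (indeg=0): [4]
  pop 4: indeg[1]->1; indeg[5]->0; indeg[7]->2 | ready=[5] | order so far=[4]
  pop 5: indeg[0]->0; indeg[2]->0 | ready=[0, 2] | order so far=[4, 5]
  pop 0: indeg[1]->0; indeg[3]->0 | ready=[1, 2, 3] | order so far=[4, 5, 0]
  pop 1: indeg[7]->1 | ready=[2, 3] | order so far=[4, 5, 0, 1]
  pop 2: indeg[6]->0 | ready=[3, 6] | order so far=[4, 5, 0, 1, 2]
  pop 3: indeg[7]->0 | ready=[6, 7] | order so far=[4, 5, 0, 1, 2, 3]
  pop 6: no out-edges | ready=[7] | order so far=[4, 5, 0, 1, 2, 3, 6]
  pop 7: no out-edges | ready=[] | order so far=[4, 5, 0, 1, 2, 3, 6, 7]
  Result: [4, 5, 0, 1, 2, 3, 6, 7]

Answer: [4, 5, 0, 1, 2, 3, 6, 7]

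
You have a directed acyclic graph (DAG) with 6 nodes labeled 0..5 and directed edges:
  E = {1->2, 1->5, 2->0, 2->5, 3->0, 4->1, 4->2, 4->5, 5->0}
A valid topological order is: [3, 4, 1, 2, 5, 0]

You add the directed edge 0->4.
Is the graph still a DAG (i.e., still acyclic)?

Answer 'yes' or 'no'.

Given toposort: [3, 4, 1, 2, 5, 0]
Position of 0: index 5; position of 4: index 1
New edge 0->4: backward (u after v in old order)
Backward edge: old toposort is now invalid. Check if this creates a cycle.
Does 4 already reach 0? Reachable from 4: [0, 1, 2, 4, 5]. YES -> cycle!
Still a DAG? no

Answer: no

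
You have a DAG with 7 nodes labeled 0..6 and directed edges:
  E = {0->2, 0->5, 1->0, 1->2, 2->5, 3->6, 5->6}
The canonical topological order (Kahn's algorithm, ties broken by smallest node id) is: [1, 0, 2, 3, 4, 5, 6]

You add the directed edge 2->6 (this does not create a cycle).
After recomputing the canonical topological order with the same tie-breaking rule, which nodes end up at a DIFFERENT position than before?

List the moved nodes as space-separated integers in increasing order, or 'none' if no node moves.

Answer: none

Derivation:
Old toposort: [1, 0, 2, 3, 4, 5, 6]
Added edge 2->6
Recompute Kahn (smallest-id tiebreak):
  initial in-degrees: [1, 0, 2, 0, 0, 2, 3]
  ready (indeg=0): [1, 3, 4]
  pop 1: indeg[0]->0; indeg[2]->1 | ready=[0, 3, 4] | order so far=[1]
  pop 0: indeg[2]->0; indeg[5]->1 | ready=[2, 3, 4] | order so far=[1, 0]
  pop 2: indeg[5]->0; indeg[6]->2 | ready=[3, 4, 5] | order so far=[1, 0, 2]
  pop 3: indeg[6]->1 | ready=[4, 5] | order so far=[1, 0, 2, 3]
  pop 4: no out-edges | ready=[5] | order so far=[1, 0, 2, 3, 4]
  pop 5: indeg[6]->0 | ready=[6] | order so far=[1, 0, 2, 3, 4, 5]
  pop 6: no out-edges | ready=[] | order so far=[1, 0, 2, 3, 4, 5, 6]
New canonical toposort: [1, 0, 2, 3, 4, 5, 6]
Compare positions:
  Node 0: index 1 -> 1 (same)
  Node 1: index 0 -> 0 (same)
  Node 2: index 2 -> 2 (same)
  Node 3: index 3 -> 3 (same)
  Node 4: index 4 -> 4 (same)
  Node 5: index 5 -> 5 (same)
  Node 6: index 6 -> 6 (same)
Nodes that changed position: none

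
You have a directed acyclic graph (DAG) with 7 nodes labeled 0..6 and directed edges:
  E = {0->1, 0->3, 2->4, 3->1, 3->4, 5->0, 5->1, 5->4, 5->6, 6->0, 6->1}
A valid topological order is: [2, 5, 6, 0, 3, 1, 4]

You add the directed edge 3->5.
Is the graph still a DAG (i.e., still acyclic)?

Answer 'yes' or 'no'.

Given toposort: [2, 5, 6, 0, 3, 1, 4]
Position of 3: index 4; position of 5: index 1
New edge 3->5: backward (u after v in old order)
Backward edge: old toposort is now invalid. Check if this creates a cycle.
Does 5 already reach 3? Reachable from 5: [0, 1, 3, 4, 5, 6]. YES -> cycle!
Still a DAG? no

Answer: no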